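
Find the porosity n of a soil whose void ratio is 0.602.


Result: 0.3758

Derivation:
Using the relation n = e / (1 + e)
n = 0.602 / (1 + 0.602)
n = 0.602 / 1.602
n = 0.3758


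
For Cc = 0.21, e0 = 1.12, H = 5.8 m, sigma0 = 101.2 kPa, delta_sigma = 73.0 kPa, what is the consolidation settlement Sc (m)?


Using Sc = Cc * H / (1 + e0) * log10((sigma0 + delta_sigma) / sigma0)
Stress ratio = (101.2 + 73.0) / 101.2 = 1.72134
log10(1.72134) = 0.235868
Cc * H / (1 + e0) = 0.21 * 5.8 / (1 + 1.12) = 0.574528
Sc = 0.574528 * 0.235868
Sc = 0.1355 m


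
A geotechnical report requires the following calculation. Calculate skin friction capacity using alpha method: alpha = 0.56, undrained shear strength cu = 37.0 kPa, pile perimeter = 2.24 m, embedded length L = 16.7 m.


Using Qs = alpha * cu * perimeter * L
Qs = 0.56 * 37.0 * 2.24 * 16.7
Qs = 775.09 kN


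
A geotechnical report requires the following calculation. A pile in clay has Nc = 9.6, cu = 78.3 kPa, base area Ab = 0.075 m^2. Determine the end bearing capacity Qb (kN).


Using Qb = Nc * cu * Ab
Qb = 9.6 * 78.3 * 0.075
Qb = 56.38 kN


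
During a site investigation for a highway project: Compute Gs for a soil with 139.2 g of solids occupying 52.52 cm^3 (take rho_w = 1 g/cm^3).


Using Gs = m_s / (V_s * rho_w)
Since rho_w = 1 g/cm^3:
Gs = 139.2 / 52.52
Gs = 2.65


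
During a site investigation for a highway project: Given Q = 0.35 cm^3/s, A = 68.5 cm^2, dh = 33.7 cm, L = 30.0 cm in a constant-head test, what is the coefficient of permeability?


Compute hydraulic gradient:
i = dh / L = 33.7 / 30.0 = 1.12333
Then apply Darcy's law:
k = Q / (A * i)
k = 0.35 / (68.5 * 1.12333)
k = 0.35 / 76.9483
k = 0.004549 cm/s


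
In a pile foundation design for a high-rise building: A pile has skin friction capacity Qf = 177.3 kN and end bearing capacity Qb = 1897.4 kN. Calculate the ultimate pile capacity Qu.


Using Qu = Qf + Qb
Qu = 177.3 + 1897.4
Qu = 2074.7 kN


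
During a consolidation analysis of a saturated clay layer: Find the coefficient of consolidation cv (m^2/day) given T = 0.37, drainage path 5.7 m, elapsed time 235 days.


Using cv = T * H_dr^2 / t
H_dr^2 = 5.7^2 = 32.49
cv = 0.37 * 32.49 / 235
cv = 0.05115 m^2/day


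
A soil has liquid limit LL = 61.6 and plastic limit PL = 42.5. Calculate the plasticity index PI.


Using PI = LL - PL
PI = 61.6 - 42.5
PI = 19.1


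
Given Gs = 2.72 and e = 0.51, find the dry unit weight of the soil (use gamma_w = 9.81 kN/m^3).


Using gamma_d = Gs * gamma_w / (1 + e)
gamma_d = 2.72 * 9.81 / (1 + 0.51)
gamma_d = 2.72 * 9.81 / 1.51
gamma_d = 17.671 kN/m^3


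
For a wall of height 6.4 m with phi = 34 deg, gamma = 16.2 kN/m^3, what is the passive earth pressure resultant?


Result: 1173.54 kN/m

Derivation:
Compute passive earth pressure coefficient:
Kp = tan^2(45 + phi/2) = tan^2(62.0) = 3.537132
Compute passive force:
Pp = 0.5 * Kp * gamma * H^2
Pp = 0.5 * 3.537132 * 16.2 * 6.4^2
Pp = 1173.54 kN/m


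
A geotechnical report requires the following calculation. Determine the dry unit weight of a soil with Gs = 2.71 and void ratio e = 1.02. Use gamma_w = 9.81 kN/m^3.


Using gamma_d = Gs * gamma_w / (1 + e)
gamma_d = 2.71 * 9.81 / (1 + 1.02)
gamma_d = 2.71 * 9.81 / 2.02
gamma_d = 13.161 kN/m^3


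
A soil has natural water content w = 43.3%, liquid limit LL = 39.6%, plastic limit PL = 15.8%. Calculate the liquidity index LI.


First compute the plasticity index:
PI = LL - PL = 39.6 - 15.8 = 23.8
Then compute the liquidity index:
LI = (w - PL) / PI
LI = (43.3 - 15.8) / 23.8
LI = 1.155


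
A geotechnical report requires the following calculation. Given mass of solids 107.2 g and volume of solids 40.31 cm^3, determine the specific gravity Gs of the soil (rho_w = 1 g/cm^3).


Using Gs = m_s / (V_s * rho_w)
Since rho_w = 1 g/cm^3:
Gs = 107.2 / 40.31
Gs = 2.659


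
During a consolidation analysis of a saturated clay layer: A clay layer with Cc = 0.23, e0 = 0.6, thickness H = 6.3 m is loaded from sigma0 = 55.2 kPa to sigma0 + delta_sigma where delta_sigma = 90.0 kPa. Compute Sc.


Result: 0.3804 m

Derivation:
Using Sc = Cc * H / (1 + e0) * log10((sigma0 + delta_sigma) / sigma0)
Stress ratio = (55.2 + 90.0) / 55.2 = 2.63043
log10(2.63043) = 0.420028
Cc * H / (1 + e0) = 0.23 * 6.3 / (1 + 0.6) = 0.905625
Sc = 0.905625 * 0.420028
Sc = 0.3804 m


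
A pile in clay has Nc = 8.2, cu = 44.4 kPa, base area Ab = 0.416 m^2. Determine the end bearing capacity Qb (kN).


Using Qb = Nc * cu * Ab
Qb = 8.2 * 44.4 * 0.416
Qb = 151.46 kN


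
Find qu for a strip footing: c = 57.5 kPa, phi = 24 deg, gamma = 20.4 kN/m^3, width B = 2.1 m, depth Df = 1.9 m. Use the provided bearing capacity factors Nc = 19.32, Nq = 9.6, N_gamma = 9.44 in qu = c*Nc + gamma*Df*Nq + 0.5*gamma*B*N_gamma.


Compute qu = c*Nc + gamma*Df*Nq + 0.5*gamma*B*N_gamma
Term 1: 57.5 * 19.32 = 1110.9
Term 2: 20.4 * 1.9 * 9.6 = 372.096
Term 3: 0.5 * 20.4 * 2.1 * 9.44 = 202.2048
qu = 1110.9 + 372.096 + 202.2048
qu = 1685.2 kPa


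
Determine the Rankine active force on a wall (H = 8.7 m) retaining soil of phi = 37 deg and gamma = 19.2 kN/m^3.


Compute active earth pressure coefficient:
Ka = tan^2(45 - phi/2) = tan^2(26.5) = 0.248584
Compute active force:
Pa = 0.5 * Ka * gamma * H^2
Pa = 0.5 * 0.248584 * 19.2 * 8.7^2
Pa = 180.63 kN/m


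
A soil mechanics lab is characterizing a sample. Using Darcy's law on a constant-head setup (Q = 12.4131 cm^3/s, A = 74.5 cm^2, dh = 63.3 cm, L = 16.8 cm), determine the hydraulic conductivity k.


Compute hydraulic gradient:
i = dh / L = 63.3 / 16.8 = 3.76786
Then apply Darcy's law:
k = Q / (A * i)
k = 12.4131 / (74.5 * 3.76786)
k = 12.4131 / 280.705
k = 0.044221 cm/s


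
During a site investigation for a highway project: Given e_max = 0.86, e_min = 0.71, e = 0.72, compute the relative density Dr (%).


Result: 93.33 %

Derivation:
Using Dr = (e_max - e) / (e_max - e_min) * 100
e_max - e = 0.86 - 0.72 = 0.14
e_max - e_min = 0.86 - 0.71 = 0.15
Dr = 0.14 / 0.15 * 100
Dr = 93.33 %


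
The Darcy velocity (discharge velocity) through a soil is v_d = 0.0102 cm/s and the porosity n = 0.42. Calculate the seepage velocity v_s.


Using v_s = v_d / n
v_s = 0.0102 / 0.42
v_s = 0.02429 cm/s


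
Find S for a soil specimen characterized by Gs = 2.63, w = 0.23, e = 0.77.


Using S = Gs * w / e
S = 2.63 * 0.23 / 0.77
S = 0.7856


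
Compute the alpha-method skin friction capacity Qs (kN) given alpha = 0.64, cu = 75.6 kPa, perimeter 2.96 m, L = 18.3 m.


Using Qs = alpha * cu * perimeter * L
Qs = 0.64 * 75.6 * 2.96 * 18.3
Qs = 2620.86 kN


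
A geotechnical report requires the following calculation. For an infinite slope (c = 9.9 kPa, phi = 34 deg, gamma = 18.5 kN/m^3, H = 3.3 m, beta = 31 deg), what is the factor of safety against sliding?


Result: 1.49

Derivation:
Using Fs = c / (gamma*H*sin(beta)*cos(beta)) + tan(phi)/tan(beta)
Cohesion contribution = 9.9 / (18.5*3.3*sin(31)*cos(31))
Cohesion contribution = 0.36732
Friction contribution = tan(34)/tan(31) = 1.12257
Fs = 0.36732 + 1.12257
Fs = 1.49


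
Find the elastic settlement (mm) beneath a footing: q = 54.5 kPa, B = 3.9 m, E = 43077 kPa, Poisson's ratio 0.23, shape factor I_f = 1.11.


Result: 5.187 mm

Derivation:
Using Se = q * B * (1 - nu^2) * I_f / E
1 - nu^2 = 1 - 0.23^2 = 0.9471
Se = 54.5 * 3.9 * 0.9471 * 1.11 / 43077
Se = 0.005187 m
Convert to mm: Se = 0.005187 * 1000 = 5.187 mm


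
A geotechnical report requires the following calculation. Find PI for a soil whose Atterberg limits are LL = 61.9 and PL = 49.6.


Result: 12.3

Derivation:
Using PI = LL - PL
PI = 61.9 - 49.6
PI = 12.3


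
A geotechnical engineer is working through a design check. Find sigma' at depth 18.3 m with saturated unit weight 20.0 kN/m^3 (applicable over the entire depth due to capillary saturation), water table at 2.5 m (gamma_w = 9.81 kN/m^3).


Result: 211.0 kPa

Derivation:
Total stress = gamma_sat * depth
sigma = 20.0 * 18.3 = 366.0 kPa
Pore water pressure u = gamma_w * (depth - d_wt)
u = 9.81 * (18.3 - 2.5) = 154.998 kPa
Effective stress = sigma - u
sigma' = 366.0 - 154.998 = 211.0 kPa


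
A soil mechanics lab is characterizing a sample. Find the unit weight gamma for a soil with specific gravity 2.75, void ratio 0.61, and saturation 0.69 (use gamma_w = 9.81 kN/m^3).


Result: 19.321 kN/m^3

Derivation:
Using gamma = gamma_w * (Gs + S*e) / (1 + e)
Numerator: Gs + S*e = 2.75 + 0.69*0.61 = 3.1709
Denominator: 1 + e = 1 + 0.61 = 1.61
gamma = 9.81 * 3.1709 / 1.61
gamma = 19.321 kN/m^3


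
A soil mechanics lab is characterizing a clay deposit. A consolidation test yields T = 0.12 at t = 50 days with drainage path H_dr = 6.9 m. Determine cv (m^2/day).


Using cv = T * H_dr^2 / t
H_dr^2 = 6.9^2 = 47.61
cv = 0.12 * 47.61 / 50
cv = 0.11426 m^2/day


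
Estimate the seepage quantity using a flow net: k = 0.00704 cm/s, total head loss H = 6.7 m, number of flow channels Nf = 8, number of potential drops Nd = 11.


Convert k to m/s for unit consistency with H:
k = 0.00704 cm/s = 0.00704 / 100 m/s = 7.04e-05 m/s
Using q = k * H * Nf / Nd
Nf / Nd = 8 / 11 = 0.7273
q = 7.04e-05 * 6.7 * 0.7273
q = 0.000343 m^3/s per m


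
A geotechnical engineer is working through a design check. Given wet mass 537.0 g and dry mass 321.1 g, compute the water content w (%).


Using w = (m_wet - m_dry) / m_dry * 100
m_wet - m_dry = 537.0 - 321.1 = 215.9 g
w = 215.9 / 321.1 * 100
w = 67.24 %


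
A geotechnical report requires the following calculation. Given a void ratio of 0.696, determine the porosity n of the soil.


Using the relation n = e / (1 + e)
n = 0.696 / (1 + 0.696)
n = 0.696 / 1.696
n = 0.4104


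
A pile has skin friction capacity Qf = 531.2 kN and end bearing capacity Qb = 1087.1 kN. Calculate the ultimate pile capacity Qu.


Using Qu = Qf + Qb
Qu = 531.2 + 1087.1
Qu = 1618.3 kN


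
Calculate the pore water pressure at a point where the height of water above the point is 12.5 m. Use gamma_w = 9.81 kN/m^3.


Using u = gamma_w * h_w
u = 9.81 * 12.5
u = 122.62 kPa


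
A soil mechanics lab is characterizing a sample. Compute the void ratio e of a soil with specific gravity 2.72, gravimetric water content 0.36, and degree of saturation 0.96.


Result: 1.02

Derivation:
Using the relation e = Gs * w / S
e = 2.72 * 0.36 / 0.96
e = 1.02


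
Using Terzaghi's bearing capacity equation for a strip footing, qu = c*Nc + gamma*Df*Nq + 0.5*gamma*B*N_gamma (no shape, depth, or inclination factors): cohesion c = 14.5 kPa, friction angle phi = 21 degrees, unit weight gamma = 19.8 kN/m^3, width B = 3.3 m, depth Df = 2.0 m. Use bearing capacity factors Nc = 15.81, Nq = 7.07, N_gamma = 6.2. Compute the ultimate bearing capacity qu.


Result: 711.77 kPa

Derivation:
Compute qu = c*Nc + gamma*Df*Nq + 0.5*gamma*B*N_gamma
Term 1: 14.5 * 15.81 = 229.245
Term 2: 19.8 * 2.0 * 7.07 = 279.972
Term 3: 0.5 * 19.8 * 3.3 * 6.2 = 202.554
qu = 229.245 + 279.972 + 202.554
qu = 711.77 kPa


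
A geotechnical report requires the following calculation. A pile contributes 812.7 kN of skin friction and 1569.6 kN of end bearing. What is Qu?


Result: 2382.3 kN

Derivation:
Using Qu = Qf + Qb
Qu = 812.7 + 1569.6
Qu = 2382.3 kN


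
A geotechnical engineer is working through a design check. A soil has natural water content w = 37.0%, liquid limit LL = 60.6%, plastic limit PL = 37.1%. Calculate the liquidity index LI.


First compute the plasticity index:
PI = LL - PL = 60.6 - 37.1 = 23.5
Then compute the liquidity index:
LI = (w - PL) / PI
LI = (37.0 - 37.1) / 23.5
LI = -0.004


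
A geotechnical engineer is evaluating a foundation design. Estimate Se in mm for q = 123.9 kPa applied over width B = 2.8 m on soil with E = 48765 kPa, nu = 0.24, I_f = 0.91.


Using Se = q * B * (1 - nu^2) * I_f / E
1 - nu^2 = 1 - 0.24^2 = 0.9424
Se = 123.9 * 2.8 * 0.9424 * 0.91 / 48765
Se = 0.006101 m
Convert to mm: Se = 0.006101 * 1000 = 6.101 mm


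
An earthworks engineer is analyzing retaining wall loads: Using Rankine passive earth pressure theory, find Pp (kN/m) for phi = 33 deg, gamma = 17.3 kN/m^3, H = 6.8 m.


Compute passive earth pressure coefficient:
Kp = tan^2(45 + phi/2) = tan^2(61.5) = 3.39212
Compute passive force:
Pp = 0.5 * Kp * gamma * H^2
Pp = 0.5 * 3.39212 * 17.3 * 6.8^2
Pp = 1356.77 kN/m


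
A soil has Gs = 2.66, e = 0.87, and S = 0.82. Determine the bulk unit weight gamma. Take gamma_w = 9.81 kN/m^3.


Using gamma = gamma_w * (Gs + S*e) / (1 + e)
Numerator: Gs + S*e = 2.66 + 0.82*0.87 = 3.3734
Denominator: 1 + e = 1 + 0.87 = 1.87
gamma = 9.81 * 3.3734 / 1.87
gamma = 17.697 kN/m^3


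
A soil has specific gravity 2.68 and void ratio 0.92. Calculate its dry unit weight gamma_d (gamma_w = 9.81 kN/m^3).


Result: 13.693 kN/m^3

Derivation:
Using gamma_d = Gs * gamma_w / (1 + e)
gamma_d = 2.68 * 9.81 / (1 + 0.92)
gamma_d = 2.68 * 9.81 / 1.92
gamma_d = 13.693 kN/m^3


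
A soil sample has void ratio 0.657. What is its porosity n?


Result: 0.3965

Derivation:
Using the relation n = e / (1 + e)
n = 0.657 / (1 + 0.657)
n = 0.657 / 1.657
n = 0.3965


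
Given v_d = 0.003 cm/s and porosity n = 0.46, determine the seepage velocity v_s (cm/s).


Using v_s = v_d / n
v_s = 0.003 / 0.46
v_s = 0.00652 cm/s


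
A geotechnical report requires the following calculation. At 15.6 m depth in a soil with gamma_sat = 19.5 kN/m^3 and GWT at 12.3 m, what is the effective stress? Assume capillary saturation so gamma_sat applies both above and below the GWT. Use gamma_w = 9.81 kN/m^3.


Total stress = gamma_sat * depth
sigma = 19.5 * 15.6 = 304.2 kPa
Pore water pressure u = gamma_w * (depth - d_wt)
u = 9.81 * (15.6 - 12.3) = 32.373 kPa
Effective stress = sigma - u
sigma' = 304.2 - 32.373 = 271.83 kPa


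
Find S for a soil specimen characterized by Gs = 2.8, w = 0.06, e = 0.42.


Using S = Gs * w / e
S = 2.8 * 0.06 / 0.42
S = 0.4


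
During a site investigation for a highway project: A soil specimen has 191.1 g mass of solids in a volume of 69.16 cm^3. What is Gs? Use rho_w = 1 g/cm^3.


Result: 2.763

Derivation:
Using Gs = m_s / (V_s * rho_w)
Since rho_w = 1 g/cm^3:
Gs = 191.1 / 69.16
Gs = 2.763


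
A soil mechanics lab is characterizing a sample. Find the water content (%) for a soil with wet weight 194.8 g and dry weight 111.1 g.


Using w = (m_wet - m_dry) / m_dry * 100
m_wet - m_dry = 194.8 - 111.1 = 83.7 g
w = 83.7 / 111.1 * 100
w = 75.34 %


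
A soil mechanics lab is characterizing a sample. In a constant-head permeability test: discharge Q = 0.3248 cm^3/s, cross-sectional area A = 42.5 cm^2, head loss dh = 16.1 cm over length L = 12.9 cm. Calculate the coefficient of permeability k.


Result: 0.006123 cm/s

Derivation:
Compute hydraulic gradient:
i = dh / L = 16.1 / 12.9 = 1.24806
Then apply Darcy's law:
k = Q / (A * i)
k = 0.3248 / (42.5 * 1.24806)
k = 0.3248 / 53.0426
k = 0.006123 cm/s


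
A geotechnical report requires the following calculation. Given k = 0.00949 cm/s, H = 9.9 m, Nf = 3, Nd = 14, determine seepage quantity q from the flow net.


Convert k to m/s for unit consistency with H:
k = 0.00949 cm/s = 0.00949 / 100 m/s = 9.49e-05 m/s
Using q = k * H * Nf / Nd
Nf / Nd = 3 / 14 = 0.2143
q = 9.49e-05 * 9.9 * 0.2143
q = 0.0002013 m^3/s per m


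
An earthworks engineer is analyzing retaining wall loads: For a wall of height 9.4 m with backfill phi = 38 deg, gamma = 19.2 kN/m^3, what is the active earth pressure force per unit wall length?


Compute active earth pressure coefficient:
Ka = tan^2(45 - phi/2) = tan^2(26.0) = 0.237883
Compute active force:
Pa = 0.5 * Ka * gamma * H^2
Pa = 0.5 * 0.237883 * 19.2 * 9.4^2
Pa = 201.79 kN/m


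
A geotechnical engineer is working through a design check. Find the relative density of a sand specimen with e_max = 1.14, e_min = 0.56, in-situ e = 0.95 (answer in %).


Result: 32.76 %

Derivation:
Using Dr = (e_max - e) / (e_max - e_min) * 100
e_max - e = 1.14 - 0.95 = 0.19
e_max - e_min = 1.14 - 0.56 = 0.58
Dr = 0.19 / 0.58 * 100
Dr = 32.76 %


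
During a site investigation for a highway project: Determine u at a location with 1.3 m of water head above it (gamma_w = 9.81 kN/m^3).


Using u = gamma_w * h_w
u = 9.81 * 1.3
u = 12.75 kPa


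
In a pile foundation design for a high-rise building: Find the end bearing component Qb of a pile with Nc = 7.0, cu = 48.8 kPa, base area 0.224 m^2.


Using Qb = Nc * cu * Ab
Qb = 7.0 * 48.8 * 0.224
Qb = 76.52 kN


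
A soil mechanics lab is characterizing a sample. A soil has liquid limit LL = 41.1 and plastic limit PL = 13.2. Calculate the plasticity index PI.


Using PI = LL - PL
PI = 41.1 - 13.2
PI = 27.9


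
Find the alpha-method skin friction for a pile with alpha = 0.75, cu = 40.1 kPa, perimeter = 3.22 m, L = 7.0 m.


Using Qs = alpha * cu * perimeter * L
Qs = 0.75 * 40.1 * 3.22 * 7.0
Qs = 677.89 kN


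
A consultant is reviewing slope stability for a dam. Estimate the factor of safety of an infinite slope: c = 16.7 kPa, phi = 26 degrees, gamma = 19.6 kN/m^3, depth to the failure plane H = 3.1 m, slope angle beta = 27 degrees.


Result: 1.637

Derivation:
Using Fs = c / (gamma*H*sin(beta)*cos(beta)) + tan(phi)/tan(beta)
Cohesion contribution = 16.7 / (19.6*3.1*sin(27)*cos(27))
Cohesion contribution = 0.679471
Friction contribution = tan(26)/tan(27) = 0.957229
Fs = 0.679471 + 0.957229
Fs = 1.637


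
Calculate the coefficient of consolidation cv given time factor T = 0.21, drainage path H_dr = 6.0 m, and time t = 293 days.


Using cv = T * H_dr^2 / t
H_dr^2 = 6.0^2 = 36.0
cv = 0.21 * 36.0 / 293
cv = 0.0258 m^2/day


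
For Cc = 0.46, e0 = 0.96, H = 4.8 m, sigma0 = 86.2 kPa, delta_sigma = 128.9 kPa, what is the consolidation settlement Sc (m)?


Result: 0.4474 m

Derivation:
Using Sc = Cc * H / (1 + e0) * log10((sigma0 + delta_sigma) / sigma0)
Stress ratio = (86.2 + 128.9) / 86.2 = 2.49536
log10(2.49536) = 0.397133
Cc * H / (1 + e0) = 0.46 * 4.8 / (1 + 0.96) = 1.12653
Sc = 1.12653 * 0.397133
Sc = 0.4474 m


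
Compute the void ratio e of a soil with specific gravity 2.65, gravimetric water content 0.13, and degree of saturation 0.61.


Using the relation e = Gs * w / S
e = 2.65 * 0.13 / 0.61
e = 0.5648


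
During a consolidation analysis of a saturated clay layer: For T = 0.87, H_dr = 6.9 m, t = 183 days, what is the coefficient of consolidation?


Using cv = T * H_dr^2 / t
H_dr^2 = 6.9^2 = 47.61
cv = 0.87 * 47.61 / 183
cv = 0.22634 m^2/day


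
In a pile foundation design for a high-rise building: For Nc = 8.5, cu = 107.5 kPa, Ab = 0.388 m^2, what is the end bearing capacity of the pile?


Using Qb = Nc * cu * Ab
Qb = 8.5 * 107.5 * 0.388
Qb = 354.54 kN


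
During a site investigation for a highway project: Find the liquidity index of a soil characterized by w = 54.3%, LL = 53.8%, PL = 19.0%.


Result: 1.014

Derivation:
First compute the plasticity index:
PI = LL - PL = 53.8 - 19.0 = 34.8
Then compute the liquidity index:
LI = (w - PL) / PI
LI = (54.3 - 19.0) / 34.8
LI = 1.014


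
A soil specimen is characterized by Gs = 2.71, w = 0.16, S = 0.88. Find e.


Using the relation e = Gs * w / S
e = 2.71 * 0.16 / 0.88
e = 0.4927


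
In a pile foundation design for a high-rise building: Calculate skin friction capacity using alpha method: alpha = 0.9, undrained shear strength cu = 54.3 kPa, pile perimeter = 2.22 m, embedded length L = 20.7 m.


Using Qs = alpha * cu * perimeter * L
Qs = 0.9 * 54.3 * 2.22 * 20.7
Qs = 2245.77 kN


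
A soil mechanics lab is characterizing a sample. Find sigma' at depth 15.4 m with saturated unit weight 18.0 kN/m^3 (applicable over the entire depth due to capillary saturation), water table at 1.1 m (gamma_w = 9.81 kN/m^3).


Total stress = gamma_sat * depth
sigma = 18.0 * 15.4 = 277.2 kPa
Pore water pressure u = gamma_w * (depth - d_wt)
u = 9.81 * (15.4 - 1.1) = 140.283 kPa
Effective stress = sigma - u
sigma' = 277.2 - 140.283 = 136.92 kPa


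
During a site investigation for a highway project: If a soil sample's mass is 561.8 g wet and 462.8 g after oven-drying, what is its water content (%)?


Using w = (m_wet - m_dry) / m_dry * 100
m_wet - m_dry = 561.8 - 462.8 = 99.0 g
w = 99.0 / 462.8 * 100
w = 21.39 %


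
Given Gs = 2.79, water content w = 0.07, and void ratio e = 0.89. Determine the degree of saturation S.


Using S = Gs * w / e
S = 2.79 * 0.07 / 0.89
S = 0.2194


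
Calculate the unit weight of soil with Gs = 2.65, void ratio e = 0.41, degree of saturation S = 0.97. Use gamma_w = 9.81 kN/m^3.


Result: 21.204 kN/m^3

Derivation:
Using gamma = gamma_w * (Gs + S*e) / (1 + e)
Numerator: Gs + S*e = 2.65 + 0.97*0.41 = 3.0477
Denominator: 1 + e = 1 + 0.41 = 1.41
gamma = 9.81 * 3.0477 / 1.41
gamma = 21.204 kN/m^3


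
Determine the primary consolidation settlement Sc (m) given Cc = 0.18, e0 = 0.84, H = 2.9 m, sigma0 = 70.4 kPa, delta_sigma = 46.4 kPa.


Result: 0.0624 m

Derivation:
Using Sc = Cc * H / (1 + e0) * log10((sigma0 + delta_sigma) / sigma0)
Stress ratio = (70.4 + 46.4) / 70.4 = 1.65909
log10(1.65909) = 0.21987
Cc * H / (1 + e0) = 0.18 * 2.9 / (1 + 0.84) = 0.283696
Sc = 0.283696 * 0.21987
Sc = 0.0624 m


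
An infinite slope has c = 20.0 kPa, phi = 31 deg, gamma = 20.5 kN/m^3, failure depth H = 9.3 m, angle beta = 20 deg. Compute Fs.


Result: 1.977

Derivation:
Using Fs = c / (gamma*H*sin(beta)*cos(beta)) + tan(phi)/tan(beta)
Cohesion contribution = 20.0 / (20.5*9.3*sin(20)*cos(20))
Cohesion contribution = 0.326404
Friction contribution = tan(31)/tan(20) = 1.65085
Fs = 0.326404 + 1.65085
Fs = 1.977


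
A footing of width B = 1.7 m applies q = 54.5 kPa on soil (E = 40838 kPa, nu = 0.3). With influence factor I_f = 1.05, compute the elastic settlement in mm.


Result: 2.168 mm

Derivation:
Using Se = q * B * (1 - nu^2) * I_f / E
1 - nu^2 = 1 - 0.3^2 = 0.91
Se = 54.5 * 1.7 * 0.91 * 1.05 / 40838
Se = 0.002168 m
Convert to mm: Se = 0.002168 * 1000 = 2.168 mm


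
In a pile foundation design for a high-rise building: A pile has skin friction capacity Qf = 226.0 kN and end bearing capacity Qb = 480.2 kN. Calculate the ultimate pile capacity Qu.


Using Qu = Qf + Qb
Qu = 226.0 + 480.2
Qu = 706.2 kN


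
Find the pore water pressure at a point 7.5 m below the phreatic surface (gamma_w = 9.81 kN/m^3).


Using u = gamma_w * h_w
u = 9.81 * 7.5
u = 73.58 kPa


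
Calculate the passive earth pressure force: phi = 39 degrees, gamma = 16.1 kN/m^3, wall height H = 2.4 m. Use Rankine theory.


Compute passive earth pressure coefficient:
Kp = tan^2(45 + phi/2) = tan^2(64.5) = 4.395495
Compute passive force:
Pp = 0.5 * Kp * gamma * H^2
Pp = 0.5 * 4.395495 * 16.1 * 2.4^2
Pp = 203.81 kN/m


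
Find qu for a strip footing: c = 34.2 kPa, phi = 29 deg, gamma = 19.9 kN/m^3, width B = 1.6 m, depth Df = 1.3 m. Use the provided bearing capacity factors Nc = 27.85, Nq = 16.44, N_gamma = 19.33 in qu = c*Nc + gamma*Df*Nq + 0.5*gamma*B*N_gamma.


Compute qu = c*Nc + gamma*Df*Nq + 0.5*gamma*B*N_gamma
Term 1: 34.2 * 27.85 = 952.47
Term 2: 19.9 * 1.3 * 16.44 = 425.3028
Term 3: 0.5 * 19.9 * 1.6 * 19.33 = 307.7336
qu = 952.47 + 425.3028 + 307.7336
qu = 1685.51 kPa


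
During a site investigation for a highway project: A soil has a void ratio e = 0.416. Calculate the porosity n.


Using the relation n = e / (1 + e)
n = 0.416 / (1 + 0.416)
n = 0.416 / 1.416
n = 0.2938


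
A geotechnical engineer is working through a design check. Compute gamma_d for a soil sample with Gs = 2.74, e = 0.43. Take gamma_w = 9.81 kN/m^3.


Using gamma_d = Gs * gamma_w / (1 + e)
gamma_d = 2.74 * 9.81 / (1 + 0.43)
gamma_d = 2.74 * 9.81 / 1.43
gamma_d = 18.797 kN/m^3


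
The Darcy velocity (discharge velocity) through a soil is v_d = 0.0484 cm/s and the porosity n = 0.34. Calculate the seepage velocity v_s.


Using v_s = v_d / n
v_s = 0.0484 / 0.34
v_s = 0.14235 cm/s


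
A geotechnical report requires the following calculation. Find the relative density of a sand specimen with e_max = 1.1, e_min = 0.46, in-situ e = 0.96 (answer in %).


Result: 21.88 %

Derivation:
Using Dr = (e_max - e) / (e_max - e_min) * 100
e_max - e = 1.1 - 0.96 = 0.14
e_max - e_min = 1.1 - 0.46 = 0.64
Dr = 0.14 / 0.64 * 100
Dr = 21.88 %


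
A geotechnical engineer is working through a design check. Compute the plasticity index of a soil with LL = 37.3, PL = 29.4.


Using PI = LL - PL
PI = 37.3 - 29.4
PI = 7.9


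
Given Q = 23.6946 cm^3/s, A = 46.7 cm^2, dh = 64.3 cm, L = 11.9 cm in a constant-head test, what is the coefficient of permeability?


Compute hydraulic gradient:
i = dh / L = 64.3 / 11.9 = 5.40336
Then apply Darcy's law:
k = Q / (A * i)
k = 23.6946 / (46.7 * 5.40336)
k = 23.6946 / 252.337
k = 0.093901 cm/s


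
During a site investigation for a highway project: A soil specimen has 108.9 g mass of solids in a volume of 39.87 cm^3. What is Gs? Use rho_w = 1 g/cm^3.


Using Gs = m_s / (V_s * rho_w)
Since rho_w = 1 g/cm^3:
Gs = 108.9 / 39.87
Gs = 2.731


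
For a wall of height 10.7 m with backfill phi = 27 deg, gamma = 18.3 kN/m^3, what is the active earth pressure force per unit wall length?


Compute active earth pressure coefficient:
Ka = tan^2(45 - phi/2) = tan^2(31.5) = 0.375525
Compute active force:
Pa = 0.5 * Ka * gamma * H^2
Pa = 0.5 * 0.375525 * 18.3 * 10.7^2
Pa = 393.39 kN/m


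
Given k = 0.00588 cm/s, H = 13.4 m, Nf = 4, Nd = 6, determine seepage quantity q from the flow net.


Result: 0.0005253 m^3/s per m

Derivation:
Convert k to m/s for unit consistency with H:
k = 0.00588 cm/s = 0.00588 / 100 m/s = 5.88e-05 m/s
Using q = k * H * Nf / Nd
Nf / Nd = 4 / 6 = 0.6667
q = 5.88e-05 * 13.4 * 0.6667
q = 0.0005253 m^3/s per m


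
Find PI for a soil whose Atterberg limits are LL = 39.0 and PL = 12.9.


Using PI = LL - PL
PI = 39.0 - 12.9
PI = 26.1


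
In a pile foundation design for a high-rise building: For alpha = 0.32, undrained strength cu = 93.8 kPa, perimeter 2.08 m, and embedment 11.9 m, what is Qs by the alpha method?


Using Qs = alpha * cu * perimeter * L
Qs = 0.32 * 93.8 * 2.08 * 11.9
Qs = 742.96 kN


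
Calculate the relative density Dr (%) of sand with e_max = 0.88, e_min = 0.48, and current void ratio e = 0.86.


Using Dr = (e_max - e) / (e_max - e_min) * 100
e_max - e = 0.88 - 0.86 = 0.02
e_max - e_min = 0.88 - 0.48 = 0.4
Dr = 0.02 / 0.4 * 100
Dr = 5.0 %


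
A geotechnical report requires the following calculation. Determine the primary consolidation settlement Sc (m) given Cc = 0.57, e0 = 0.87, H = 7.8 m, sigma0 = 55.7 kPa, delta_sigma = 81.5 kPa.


Using Sc = Cc * H / (1 + e0) * log10((sigma0 + delta_sigma) / sigma0)
Stress ratio = (55.7 + 81.5) / 55.7 = 2.4632
log10(2.4632) = 0.391499
Cc * H / (1 + e0) = 0.57 * 7.8 / (1 + 0.87) = 2.37754
Sc = 2.37754 * 0.391499
Sc = 0.9308 m


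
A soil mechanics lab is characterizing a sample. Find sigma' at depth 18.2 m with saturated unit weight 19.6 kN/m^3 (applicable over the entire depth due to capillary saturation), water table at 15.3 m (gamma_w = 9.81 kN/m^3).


Result: 328.27 kPa

Derivation:
Total stress = gamma_sat * depth
sigma = 19.6 * 18.2 = 356.72 kPa
Pore water pressure u = gamma_w * (depth - d_wt)
u = 9.81 * (18.2 - 15.3) = 28.449 kPa
Effective stress = sigma - u
sigma' = 356.72 - 28.449 = 328.27 kPa


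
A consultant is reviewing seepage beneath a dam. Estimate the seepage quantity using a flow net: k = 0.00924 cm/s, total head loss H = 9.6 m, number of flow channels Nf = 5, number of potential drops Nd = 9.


Result: 0.0004928 m^3/s per m

Derivation:
Convert k to m/s for unit consistency with H:
k = 0.00924 cm/s = 0.00924 / 100 m/s = 9.24e-05 m/s
Using q = k * H * Nf / Nd
Nf / Nd = 5 / 9 = 0.5556
q = 9.24e-05 * 9.6 * 0.5556
q = 0.0004928 m^3/s per m


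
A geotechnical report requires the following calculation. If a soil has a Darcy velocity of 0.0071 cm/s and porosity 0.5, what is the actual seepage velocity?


Using v_s = v_d / n
v_s = 0.0071 / 0.5
v_s = 0.0142 cm/s


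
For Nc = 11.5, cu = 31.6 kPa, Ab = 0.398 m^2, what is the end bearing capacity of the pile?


Using Qb = Nc * cu * Ab
Qb = 11.5 * 31.6 * 0.398
Qb = 144.63 kN


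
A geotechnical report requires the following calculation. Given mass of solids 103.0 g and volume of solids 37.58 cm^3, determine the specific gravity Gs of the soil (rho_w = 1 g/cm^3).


Result: 2.741

Derivation:
Using Gs = m_s / (V_s * rho_w)
Since rho_w = 1 g/cm^3:
Gs = 103.0 / 37.58
Gs = 2.741


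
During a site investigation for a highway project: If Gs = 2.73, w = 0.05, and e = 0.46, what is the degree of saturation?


Result: 0.2967

Derivation:
Using S = Gs * w / e
S = 2.73 * 0.05 / 0.46
S = 0.2967


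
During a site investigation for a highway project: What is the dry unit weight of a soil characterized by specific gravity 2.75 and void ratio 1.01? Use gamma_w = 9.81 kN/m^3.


Result: 13.422 kN/m^3

Derivation:
Using gamma_d = Gs * gamma_w / (1 + e)
gamma_d = 2.75 * 9.81 / (1 + 1.01)
gamma_d = 2.75 * 9.81 / 2.01
gamma_d = 13.422 kN/m^3


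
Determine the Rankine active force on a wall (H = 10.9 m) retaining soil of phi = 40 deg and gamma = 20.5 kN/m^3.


Compute active earth pressure coefficient:
Ka = tan^2(45 - phi/2) = tan^2(25.0) = 0.217443
Compute active force:
Pa = 0.5 * Ka * gamma * H^2
Pa = 0.5 * 0.217443 * 20.5 * 10.9^2
Pa = 264.8 kN/m


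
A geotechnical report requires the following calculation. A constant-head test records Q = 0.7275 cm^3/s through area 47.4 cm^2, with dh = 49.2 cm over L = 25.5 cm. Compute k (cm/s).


Result: 0.007955 cm/s

Derivation:
Compute hydraulic gradient:
i = dh / L = 49.2 / 25.5 = 1.92941
Then apply Darcy's law:
k = Q / (A * i)
k = 0.7275 / (47.4 * 1.92941)
k = 0.7275 / 91.4541
k = 0.007955 cm/s


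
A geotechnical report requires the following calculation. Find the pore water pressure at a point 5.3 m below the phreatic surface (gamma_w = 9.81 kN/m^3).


Using u = gamma_w * h_w
u = 9.81 * 5.3
u = 51.99 kPa


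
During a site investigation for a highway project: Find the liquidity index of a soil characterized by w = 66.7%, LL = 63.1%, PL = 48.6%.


First compute the plasticity index:
PI = LL - PL = 63.1 - 48.6 = 14.5
Then compute the liquidity index:
LI = (w - PL) / PI
LI = (66.7 - 48.6) / 14.5
LI = 1.248


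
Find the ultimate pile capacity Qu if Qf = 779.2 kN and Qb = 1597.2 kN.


Using Qu = Qf + Qb
Qu = 779.2 + 1597.2
Qu = 2376.4 kN


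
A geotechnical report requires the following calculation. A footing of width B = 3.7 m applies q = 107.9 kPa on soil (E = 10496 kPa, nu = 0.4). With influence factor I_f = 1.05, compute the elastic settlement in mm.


Using Se = q * B * (1 - nu^2) * I_f / E
1 - nu^2 = 1 - 0.4^2 = 0.84
Se = 107.9 * 3.7 * 0.84 * 1.05 / 10496
Se = 0.033548 m
Convert to mm: Se = 0.033548 * 1000 = 33.548 mm


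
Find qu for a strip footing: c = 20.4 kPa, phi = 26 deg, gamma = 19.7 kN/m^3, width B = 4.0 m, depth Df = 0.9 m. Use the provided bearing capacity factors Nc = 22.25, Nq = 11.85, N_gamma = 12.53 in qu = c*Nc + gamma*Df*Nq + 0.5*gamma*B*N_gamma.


Compute qu = c*Nc + gamma*Df*Nq + 0.5*gamma*B*N_gamma
Term 1: 20.4 * 22.25 = 453.9
Term 2: 19.7 * 0.9 * 11.85 = 210.1005
Term 3: 0.5 * 19.7 * 4.0 * 12.53 = 493.682
qu = 453.9 + 210.1005 + 493.682
qu = 1157.68 kPa


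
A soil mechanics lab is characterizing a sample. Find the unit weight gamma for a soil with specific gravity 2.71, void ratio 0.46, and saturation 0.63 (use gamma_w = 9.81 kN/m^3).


Using gamma = gamma_w * (Gs + S*e) / (1 + e)
Numerator: Gs + S*e = 2.71 + 0.63*0.46 = 2.9998
Denominator: 1 + e = 1 + 0.46 = 1.46
gamma = 9.81 * 2.9998 / 1.46
gamma = 20.156 kN/m^3


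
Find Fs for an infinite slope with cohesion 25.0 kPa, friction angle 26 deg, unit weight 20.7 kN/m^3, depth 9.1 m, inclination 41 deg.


Result: 0.829

Derivation:
Using Fs = c / (gamma*H*sin(beta)*cos(beta)) + tan(phi)/tan(beta)
Cohesion contribution = 25.0 / (20.7*9.1*sin(41)*cos(41))
Cohesion contribution = 0.268044
Friction contribution = tan(26)/tan(41) = 0.561072
Fs = 0.268044 + 0.561072
Fs = 0.829


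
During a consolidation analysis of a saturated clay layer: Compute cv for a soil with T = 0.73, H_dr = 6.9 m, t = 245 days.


Using cv = T * H_dr^2 / t
H_dr^2 = 6.9^2 = 47.61
cv = 0.73 * 47.61 / 245
cv = 0.14186 m^2/day


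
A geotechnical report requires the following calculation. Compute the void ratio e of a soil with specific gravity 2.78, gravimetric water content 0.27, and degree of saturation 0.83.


Using the relation e = Gs * w / S
e = 2.78 * 0.27 / 0.83
e = 0.9043


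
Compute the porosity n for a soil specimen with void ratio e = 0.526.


Using the relation n = e / (1 + e)
n = 0.526 / (1 + 0.526)
n = 0.526 / 1.526
n = 0.3447


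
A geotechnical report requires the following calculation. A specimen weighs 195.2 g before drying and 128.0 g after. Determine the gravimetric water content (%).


Result: 52.5 %

Derivation:
Using w = (m_wet - m_dry) / m_dry * 100
m_wet - m_dry = 195.2 - 128.0 = 67.2 g
w = 67.2 / 128.0 * 100
w = 52.5 %


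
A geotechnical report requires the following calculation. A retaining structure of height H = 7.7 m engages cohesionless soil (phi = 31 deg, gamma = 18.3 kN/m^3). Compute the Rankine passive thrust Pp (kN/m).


Compute passive earth pressure coefficient:
Kp = tan^2(45 + phi/2) = tan^2(60.5) = 3.124035
Compute passive force:
Pp = 0.5 * Kp * gamma * H^2
Pp = 0.5 * 3.124035 * 18.3 * 7.7^2
Pp = 1694.8 kN/m


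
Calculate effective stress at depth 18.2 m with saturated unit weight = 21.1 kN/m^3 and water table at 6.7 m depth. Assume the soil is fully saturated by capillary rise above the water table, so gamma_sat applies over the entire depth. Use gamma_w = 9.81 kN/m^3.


Result: 271.21 kPa

Derivation:
Total stress = gamma_sat * depth
sigma = 21.1 * 18.2 = 384.02 kPa
Pore water pressure u = gamma_w * (depth - d_wt)
u = 9.81 * (18.2 - 6.7) = 112.815 kPa
Effective stress = sigma - u
sigma' = 384.02 - 112.815 = 271.21 kPa


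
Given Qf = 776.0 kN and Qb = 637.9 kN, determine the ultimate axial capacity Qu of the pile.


Result: 1413.9 kN

Derivation:
Using Qu = Qf + Qb
Qu = 776.0 + 637.9
Qu = 1413.9 kN


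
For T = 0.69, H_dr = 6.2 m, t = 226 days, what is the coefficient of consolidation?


Result: 0.11736 m^2/day

Derivation:
Using cv = T * H_dr^2 / t
H_dr^2 = 6.2^2 = 38.44
cv = 0.69 * 38.44 / 226
cv = 0.11736 m^2/day


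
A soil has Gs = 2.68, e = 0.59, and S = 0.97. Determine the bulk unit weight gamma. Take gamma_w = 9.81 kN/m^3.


Result: 20.066 kN/m^3

Derivation:
Using gamma = gamma_w * (Gs + S*e) / (1 + e)
Numerator: Gs + S*e = 2.68 + 0.97*0.59 = 3.2523
Denominator: 1 + e = 1 + 0.59 = 1.59
gamma = 9.81 * 3.2523 / 1.59
gamma = 20.066 kN/m^3


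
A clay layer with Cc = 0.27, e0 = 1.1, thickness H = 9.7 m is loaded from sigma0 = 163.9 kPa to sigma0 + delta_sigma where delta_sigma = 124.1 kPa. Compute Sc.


Result: 0.3053 m

Derivation:
Using Sc = Cc * H / (1 + e0) * log10((sigma0 + delta_sigma) / sigma0)
Stress ratio = (163.9 + 124.1) / 163.9 = 1.75717
log10(1.75717) = 0.244814
Cc * H / (1 + e0) = 0.27 * 9.7 / (1 + 1.1) = 1.24714
Sc = 1.24714 * 0.244814
Sc = 0.3053 m


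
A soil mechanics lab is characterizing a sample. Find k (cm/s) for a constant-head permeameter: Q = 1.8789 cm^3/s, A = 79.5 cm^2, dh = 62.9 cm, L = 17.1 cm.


Compute hydraulic gradient:
i = dh / L = 62.9 / 17.1 = 3.67836
Then apply Darcy's law:
k = Q / (A * i)
k = 1.8789 / (79.5 * 3.67836)
k = 1.8789 / 292.43
k = 0.006425 cm/s


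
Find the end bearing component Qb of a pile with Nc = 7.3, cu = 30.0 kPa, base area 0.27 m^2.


Result: 59.13 kN

Derivation:
Using Qb = Nc * cu * Ab
Qb = 7.3 * 30.0 * 0.27
Qb = 59.13 kN


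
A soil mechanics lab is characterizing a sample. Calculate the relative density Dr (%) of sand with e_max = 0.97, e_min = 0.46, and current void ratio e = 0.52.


Using Dr = (e_max - e) / (e_max - e_min) * 100
e_max - e = 0.97 - 0.52 = 0.45
e_max - e_min = 0.97 - 0.46 = 0.51
Dr = 0.45 / 0.51 * 100
Dr = 88.24 %


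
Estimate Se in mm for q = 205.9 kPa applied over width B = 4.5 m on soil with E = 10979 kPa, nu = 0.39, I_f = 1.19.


Using Se = q * B * (1 - nu^2) * I_f / E
1 - nu^2 = 1 - 0.39^2 = 0.8479
Se = 205.9 * 4.5 * 0.8479 * 1.19 / 10979
Se = 0.085153 m
Convert to mm: Se = 0.085153 * 1000 = 85.153 mm


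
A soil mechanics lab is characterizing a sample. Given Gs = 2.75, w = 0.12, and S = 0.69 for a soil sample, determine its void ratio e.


Using the relation e = Gs * w / S
e = 2.75 * 0.12 / 0.69
e = 0.4783


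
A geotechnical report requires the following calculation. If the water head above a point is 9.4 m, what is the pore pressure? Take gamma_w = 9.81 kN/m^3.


Result: 92.21 kPa

Derivation:
Using u = gamma_w * h_w
u = 9.81 * 9.4
u = 92.21 kPa


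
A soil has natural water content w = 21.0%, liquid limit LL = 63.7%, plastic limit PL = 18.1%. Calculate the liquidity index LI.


First compute the plasticity index:
PI = LL - PL = 63.7 - 18.1 = 45.6
Then compute the liquidity index:
LI = (w - PL) / PI
LI = (21.0 - 18.1) / 45.6
LI = 0.064


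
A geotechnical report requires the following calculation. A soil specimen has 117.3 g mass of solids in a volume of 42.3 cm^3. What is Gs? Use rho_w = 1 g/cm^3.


Using Gs = m_s / (V_s * rho_w)
Since rho_w = 1 g/cm^3:
Gs = 117.3 / 42.3
Gs = 2.773


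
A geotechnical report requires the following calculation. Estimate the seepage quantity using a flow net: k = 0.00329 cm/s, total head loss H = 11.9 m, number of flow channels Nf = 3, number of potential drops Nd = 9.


Convert k to m/s for unit consistency with H:
k = 0.00329 cm/s = 0.00329 / 100 m/s = 3.29e-05 m/s
Using q = k * H * Nf / Nd
Nf / Nd = 3 / 9 = 0.3333
q = 3.29e-05 * 11.9 * 0.3333
q = 0.0001305 m^3/s per m


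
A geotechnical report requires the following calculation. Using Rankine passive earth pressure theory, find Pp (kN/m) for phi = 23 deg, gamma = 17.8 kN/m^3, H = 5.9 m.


Compute passive earth pressure coefficient:
Kp = tan^2(45 + phi/2) = tan^2(56.5) = 2.282623
Compute passive force:
Pp = 0.5 * Kp * gamma * H^2
Pp = 0.5 * 2.282623 * 17.8 * 5.9^2
Pp = 707.18 kN/m


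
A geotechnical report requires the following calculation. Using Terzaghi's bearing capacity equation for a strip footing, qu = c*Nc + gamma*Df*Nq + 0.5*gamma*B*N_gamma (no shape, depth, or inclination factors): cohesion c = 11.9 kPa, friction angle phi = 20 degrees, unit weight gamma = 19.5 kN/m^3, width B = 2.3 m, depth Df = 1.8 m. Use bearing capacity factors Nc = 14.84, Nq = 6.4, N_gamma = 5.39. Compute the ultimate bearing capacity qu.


Compute qu = c*Nc + gamma*Df*Nq + 0.5*gamma*B*N_gamma
Term 1: 11.9 * 14.84 = 176.596
Term 2: 19.5 * 1.8 * 6.4 = 224.64
Term 3: 0.5 * 19.5 * 2.3 * 5.39 = 120.87075
qu = 176.596 + 224.64 + 120.87075
qu = 522.11 kPa


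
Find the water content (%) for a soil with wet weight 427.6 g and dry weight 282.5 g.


Using w = (m_wet - m_dry) / m_dry * 100
m_wet - m_dry = 427.6 - 282.5 = 145.1 g
w = 145.1 / 282.5 * 100
w = 51.36 %


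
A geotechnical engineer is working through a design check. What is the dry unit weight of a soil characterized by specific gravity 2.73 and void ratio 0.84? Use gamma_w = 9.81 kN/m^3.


Using gamma_d = Gs * gamma_w / (1 + e)
gamma_d = 2.73 * 9.81 / (1 + 0.84)
gamma_d = 2.73 * 9.81 / 1.84
gamma_d = 14.555 kN/m^3


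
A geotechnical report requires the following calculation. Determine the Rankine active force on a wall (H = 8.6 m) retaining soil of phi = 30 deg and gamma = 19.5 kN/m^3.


Compute active earth pressure coefficient:
Ka = tan^2(45 - phi/2) = tan^2(30.0) = 0.333333
Compute active force:
Pa = 0.5 * Ka * gamma * H^2
Pa = 0.5 * 0.333333 * 19.5 * 8.6^2
Pa = 240.37 kN/m


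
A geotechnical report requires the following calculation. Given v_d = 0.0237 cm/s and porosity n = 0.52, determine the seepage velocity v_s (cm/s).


Using v_s = v_d / n
v_s = 0.0237 / 0.52
v_s = 0.04558 cm/s
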